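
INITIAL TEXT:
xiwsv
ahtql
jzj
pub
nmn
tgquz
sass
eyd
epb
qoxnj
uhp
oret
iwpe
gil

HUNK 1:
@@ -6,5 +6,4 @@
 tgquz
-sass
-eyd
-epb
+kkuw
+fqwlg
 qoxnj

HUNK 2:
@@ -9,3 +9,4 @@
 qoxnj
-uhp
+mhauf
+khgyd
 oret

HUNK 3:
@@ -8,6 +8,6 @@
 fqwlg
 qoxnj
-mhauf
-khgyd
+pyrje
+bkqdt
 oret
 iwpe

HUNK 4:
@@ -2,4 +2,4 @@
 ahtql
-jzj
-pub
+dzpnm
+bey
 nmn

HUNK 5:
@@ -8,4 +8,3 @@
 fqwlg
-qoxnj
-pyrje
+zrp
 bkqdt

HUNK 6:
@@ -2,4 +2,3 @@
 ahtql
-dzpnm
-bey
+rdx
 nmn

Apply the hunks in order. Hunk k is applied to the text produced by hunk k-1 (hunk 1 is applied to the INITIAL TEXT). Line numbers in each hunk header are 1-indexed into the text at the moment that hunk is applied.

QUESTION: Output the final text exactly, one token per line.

Answer: xiwsv
ahtql
rdx
nmn
tgquz
kkuw
fqwlg
zrp
bkqdt
oret
iwpe
gil

Derivation:
Hunk 1: at line 6 remove [sass,eyd,epb] add [kkuw,fqwlg] -> 13 lines: xiwsv ahtql jzj pub nmn tgquz kkuw fqwlg qoxnj uhp oret iwpe gil
Hunk 2: at line 9 remove [uhp] add [mhauf,khgyd] -> 14 lines: xiwsv ahtql jzj pub nmn tgquz kkuw fqwlg qoxnj mhauf khgyd oret iwpe gil
Hunk 3: at line 8 remove [mhauf,khgyd] add [pyrje,bkqdt] -> 14 lines: xiwsv ahtql jzj pub nmn tgquz kkuw fqwlg qoxnj pyrje bkqdt oret iwpe gil
Hunk 4: at line 2 remove [jzj,pub] add [dzpnm,bey] -> 14 lines: xiwsv ahtql dzpnm bey nmn tgquz kkuw fqwlg qoxnj pyrje bkqdt oret iwpe gil
Hunk 5: at line 8 remove [qoxnj,pyrje] add [zrp] -> 13 lines: xiwsv ahtql dzpnm bey nmn tgquz kkuw fqwlg zrp bkqdt oret iwpe gil
Hunk 6: at line 2 remove [dzpnm,bey] add [rdx] -> 12 lines: xiwsv ahtql rdx nmn tgquz kkuw fqwlg zrp bkqdt oret iwpe gil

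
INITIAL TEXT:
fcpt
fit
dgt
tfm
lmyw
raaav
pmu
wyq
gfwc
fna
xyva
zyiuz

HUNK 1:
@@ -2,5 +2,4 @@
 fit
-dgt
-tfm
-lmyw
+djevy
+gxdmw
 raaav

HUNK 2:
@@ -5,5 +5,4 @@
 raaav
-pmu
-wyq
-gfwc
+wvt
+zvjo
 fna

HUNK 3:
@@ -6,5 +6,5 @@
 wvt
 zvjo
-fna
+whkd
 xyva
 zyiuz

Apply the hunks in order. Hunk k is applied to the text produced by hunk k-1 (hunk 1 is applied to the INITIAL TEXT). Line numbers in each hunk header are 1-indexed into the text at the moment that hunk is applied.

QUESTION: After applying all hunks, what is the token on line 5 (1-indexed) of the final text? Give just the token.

Answer: raaav

Derivation:
Hunk 1: at line 2 remove [dgt,tfm,lmyw] add [djevy,gxdmw] -> 11 lines: fcpt fit djevy gxdmw raaav pmu wyq gfwc fna xyva zyiuz
Hunk 2: at line 5 remove [pmu,wyq,gfwc] add [wvt,zvjo] -> 10 lines: fcpt fit djevy gxdmw raaav wvt zvjo fna xyva zyiuz
Hunk 3: at line 6 remove [fna] add [whkd] -> 10 lines: fcpt fit djevy gxdmw raaav wvt zvjo whkd xyva zyiuz
Final line 5: raaav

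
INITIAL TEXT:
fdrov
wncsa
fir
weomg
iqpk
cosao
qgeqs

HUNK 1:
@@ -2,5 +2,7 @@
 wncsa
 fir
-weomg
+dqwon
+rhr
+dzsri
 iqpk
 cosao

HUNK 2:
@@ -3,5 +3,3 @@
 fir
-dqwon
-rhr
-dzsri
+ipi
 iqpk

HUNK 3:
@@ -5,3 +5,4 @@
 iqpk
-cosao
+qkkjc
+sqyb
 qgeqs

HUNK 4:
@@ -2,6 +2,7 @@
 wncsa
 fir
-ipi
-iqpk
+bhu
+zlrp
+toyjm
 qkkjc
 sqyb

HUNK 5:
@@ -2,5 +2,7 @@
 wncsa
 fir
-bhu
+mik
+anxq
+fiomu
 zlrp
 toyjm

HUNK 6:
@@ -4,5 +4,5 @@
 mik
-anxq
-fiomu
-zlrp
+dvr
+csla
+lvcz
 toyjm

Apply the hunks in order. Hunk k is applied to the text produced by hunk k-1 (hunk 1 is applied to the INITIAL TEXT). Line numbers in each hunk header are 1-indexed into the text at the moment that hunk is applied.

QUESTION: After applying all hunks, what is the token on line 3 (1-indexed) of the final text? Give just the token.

Answer: fir

Derivation:
Hunk 1: at line 2 remove [weomg] add [dqwon,rhr,dzsri] -> 9 lines: fdrov wncsa fir dqwon rhr dzsri iqpk cosao qgeqs
Hunk 2: at line 3 remove [dqwon,rhr,dzsri] add [ipi] -> 7 lines: fdrov wncsa fir ipi iqpk cosao qgeqs
Hunk 3: at line 5 remove [cosao] add [qkkjc,sqyb] -> 8 lines: fdrov wncsa fir ipi iqpk qkkjc sqyb qgeqs
Hunk 4: at line 2 remove [ipi,iqpk] add [bhu,zlrp,toyjm] -> 9 lines: fdrov wncsa fir bhu zlrp toyjm qkkjc sqyb qgeqs
Hunk 5: at line 2 remove [bhu] add [mik,anxq,fiomu] -> 11 lines: fdrov wncsa fir mik anxq fiomu zlrp toyjm qkkjc sqyb qgeqs
Hunk 6: at line 4 remove [anxq,fiomu,zlrp] add [dvr,csla,lvcz] -> 11 lines: fdrov wncsa fir mik dvr csla lvcz toyjm qkkjc sqyb qgeqs
Final line 3: fir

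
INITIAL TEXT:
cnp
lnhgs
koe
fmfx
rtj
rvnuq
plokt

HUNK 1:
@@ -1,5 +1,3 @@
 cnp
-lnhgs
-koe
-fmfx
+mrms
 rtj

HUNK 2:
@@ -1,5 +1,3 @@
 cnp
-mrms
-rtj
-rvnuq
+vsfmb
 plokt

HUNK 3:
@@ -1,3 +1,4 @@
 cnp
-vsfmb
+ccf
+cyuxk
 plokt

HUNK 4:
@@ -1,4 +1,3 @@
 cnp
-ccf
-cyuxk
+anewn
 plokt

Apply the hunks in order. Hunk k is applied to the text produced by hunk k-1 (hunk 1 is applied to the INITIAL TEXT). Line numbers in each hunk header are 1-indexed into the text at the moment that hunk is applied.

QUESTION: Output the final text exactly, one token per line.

Answer: cnp
anewn
plokt

Derivation:
Hunk 1: at line 1 remove [lnhgs,koe,fmfx] add [mrms] -> 5 lines: cnp mrms rtj rvnuq plokt
Hunk 2: at line 1 remove [mrms,rtj,rvnuq] add [vsfmb] -> 3 lines: cnp vsfmb plokt
Hunk 3: at line 1 remove [vsfmb] add [ccf,cyuxk] -> 4 lines: cnp ccf cyuxk plokt
Hunk 4: at line 1 remove [ccf,cyuxk] add [anewn] -> 3 lines: cnp anewn plokt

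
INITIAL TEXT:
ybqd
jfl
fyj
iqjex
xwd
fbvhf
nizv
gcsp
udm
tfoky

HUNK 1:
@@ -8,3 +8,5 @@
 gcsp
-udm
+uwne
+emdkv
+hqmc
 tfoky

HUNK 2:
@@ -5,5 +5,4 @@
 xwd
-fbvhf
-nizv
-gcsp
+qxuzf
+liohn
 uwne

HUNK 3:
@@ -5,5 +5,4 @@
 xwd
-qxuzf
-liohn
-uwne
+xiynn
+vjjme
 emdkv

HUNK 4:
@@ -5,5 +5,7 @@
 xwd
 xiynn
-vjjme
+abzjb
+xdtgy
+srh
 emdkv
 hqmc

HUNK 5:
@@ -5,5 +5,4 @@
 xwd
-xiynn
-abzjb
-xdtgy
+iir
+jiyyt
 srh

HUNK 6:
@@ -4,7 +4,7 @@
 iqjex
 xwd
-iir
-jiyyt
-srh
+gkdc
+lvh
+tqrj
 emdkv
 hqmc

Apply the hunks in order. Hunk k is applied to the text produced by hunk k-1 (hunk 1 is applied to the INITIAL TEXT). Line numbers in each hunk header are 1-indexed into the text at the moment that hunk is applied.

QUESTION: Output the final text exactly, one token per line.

Answer: ybqd
jfl
fyj
iqjex
xwd
gkdc
lvh
tqrj
emdkv
hqmc
tfoky

Derivation:
Hunk 1: at line 8 remove [udm] add [uwne,emdkv,hqmc] -> 12 lines: ybqd jfl fyj iqjex xwd fbvhf nizv gcsp uwne emdkv hqmc tfoky
Hunk 2: at line 5 remove [fbvhf,nizv,gcsp] add [qxuzf,liohn] -> 11 lines: ybqd jfl fyj iqjex xwd qxuzf liohn uwne emdkv hqmc tfoky
Hunk 3: at line 5 remove [qxuzf,liohn,uwne] add [xiynn,vjjme] -> 10 lines: ybqd jfl fyj iqjex xwd xiynn vjjme emdkv hqmc tfoky
Hunk 4: at line 5 remove [vjjme] add [abzjb,xdtgy,srh] -> 12 lines: ybqd jfl fyj iqjex xwd xiynn abzjb xdtgy srh emdkv hqmc tfoky
Hunk 5: at line 5 remove [xiynn,abzjb,xdtgy] add [iir,jiyyt] -> 11 lines: ybqd jfl fyj iqjex xwd iir jiyyt srh emdkv hqmc tfoky
Hunk 6: at line 4 remove [iir,jiyyt,srh] add [gkdc,lvh,tqrj] -> 11 lines: ybqd jfl fyj iqjex xwd gkdc lvh tqrj emdkv hqmc tfoky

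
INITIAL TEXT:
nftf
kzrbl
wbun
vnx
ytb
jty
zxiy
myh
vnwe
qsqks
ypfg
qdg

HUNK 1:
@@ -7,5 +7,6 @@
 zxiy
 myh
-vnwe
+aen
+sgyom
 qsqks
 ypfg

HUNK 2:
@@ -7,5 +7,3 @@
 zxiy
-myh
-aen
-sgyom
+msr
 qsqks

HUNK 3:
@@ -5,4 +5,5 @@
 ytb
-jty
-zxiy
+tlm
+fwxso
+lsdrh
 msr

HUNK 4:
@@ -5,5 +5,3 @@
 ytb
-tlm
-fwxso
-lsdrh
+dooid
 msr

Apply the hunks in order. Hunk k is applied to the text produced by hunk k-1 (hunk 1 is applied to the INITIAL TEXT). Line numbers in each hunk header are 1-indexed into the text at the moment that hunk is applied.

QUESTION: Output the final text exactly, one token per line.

Hunk 1: at line 7 remove [vnwe] add [aen,sgyom] -> 13 lines: nftf kzrbl wbun vnx ytb jty zxiy myh aen sgyom qsqks ypfg qdg
Hunk 2: at line 7 remove [myh,aen,sgyom] add [msr] -> 11 lines: nftf kzrbl wbun vnx ytb jty zxiy msr qsqks ypfg qdg
Hunk 3: at line 5 remove [jty,zxiy] add [tlm,fwxso,lsdrh] -> 12 lines: nftf kzrbl wbun vnx ytb tlm fwxso lsdrh msr qsqks ypfg qdg
Hunk 4: at line 5 remove [tlm,fwxso,lsdrh] add [dooid] -> 10 lines: nftf kzrbl wbun vnx ytb dooid msr qsqks ypfg qdg

Answer: nftf
kzrbl
wbun
vnx
ytb
dooid
msr
qsqks
ypfg
qdg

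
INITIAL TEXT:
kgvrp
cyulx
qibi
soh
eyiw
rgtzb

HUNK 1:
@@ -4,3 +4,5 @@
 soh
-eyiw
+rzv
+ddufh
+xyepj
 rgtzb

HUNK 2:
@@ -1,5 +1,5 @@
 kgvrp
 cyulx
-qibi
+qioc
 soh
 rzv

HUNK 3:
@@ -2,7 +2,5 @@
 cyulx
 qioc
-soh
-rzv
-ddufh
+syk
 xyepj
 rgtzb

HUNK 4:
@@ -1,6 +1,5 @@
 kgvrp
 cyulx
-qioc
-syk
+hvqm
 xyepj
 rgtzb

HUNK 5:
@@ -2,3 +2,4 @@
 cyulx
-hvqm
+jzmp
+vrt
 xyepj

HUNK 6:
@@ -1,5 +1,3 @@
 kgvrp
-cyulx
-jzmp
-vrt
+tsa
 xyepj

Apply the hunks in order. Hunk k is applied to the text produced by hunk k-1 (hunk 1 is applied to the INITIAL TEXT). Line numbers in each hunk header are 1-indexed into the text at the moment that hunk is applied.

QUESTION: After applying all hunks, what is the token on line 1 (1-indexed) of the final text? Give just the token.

Hunk 1: at line 4 remove [eyiw] add [rzv,ddufh,xyepj] -> 8 lines: kgvrp cyulx qibi soh rzv ddufh xyepj rgtzb
Hunk 2: at line 1 remove [qibi] add [qioc] -> 8 lines: kgvrp cyulx qioc soh rzv ddufh xyepj rgtzb
Hunk 3: at line 2 remove [soh,rzv,ddufh] add [syk] -> 6 lines: kgvrp cyulx qioc syk xyepj rgtzb
Hunk 4: at line 1 remove [qioc,syk] add [hvqm] -> 5 lines: kgvrp cyulx hvqm xyepj rgtzb
Hunk 5: at line 2 remove [hvqm] add [jzmp,vrt] -> 6 lines: kgvrp cyulx jzmp vrt xyepj rgtzb
Hunk 6: at line 1 remove [cyulx,jzmp,vrt] add [tsa] -> 4 lines: kgvrp tsa xyepj rgtzb
Final line 1: kgvrp

Answer: kgvrp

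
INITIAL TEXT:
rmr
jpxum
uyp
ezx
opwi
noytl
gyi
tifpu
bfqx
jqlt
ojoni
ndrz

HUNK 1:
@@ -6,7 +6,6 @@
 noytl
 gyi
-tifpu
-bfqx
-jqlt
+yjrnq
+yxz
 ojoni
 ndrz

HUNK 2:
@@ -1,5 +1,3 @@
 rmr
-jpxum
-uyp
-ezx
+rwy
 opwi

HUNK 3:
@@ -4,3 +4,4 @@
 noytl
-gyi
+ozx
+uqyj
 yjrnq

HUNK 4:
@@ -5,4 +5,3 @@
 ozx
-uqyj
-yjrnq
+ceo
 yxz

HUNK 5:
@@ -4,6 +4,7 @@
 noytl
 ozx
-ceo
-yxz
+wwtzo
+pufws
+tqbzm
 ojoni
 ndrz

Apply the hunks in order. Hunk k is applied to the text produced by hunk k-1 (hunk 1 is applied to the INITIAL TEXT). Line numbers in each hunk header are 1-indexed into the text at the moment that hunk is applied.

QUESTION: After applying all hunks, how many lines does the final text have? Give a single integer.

Answer: 10

Derivation:
Hunk 1: at line 6 remove [tifpu,bfqx,jqlt] add [yjrnq,yxz] -> 11 lines: rmr jpxum uyp ezx opwi noytl gyi yjrnq yxz ojoni ndrz
Hunk 2: at line 1 remove [jpxum,uyp,ezx] add [rwy] -> 9 lines: rmr rwy opwi noytl gyi yjrnq yxz ojoni ndrz
Hunk 3: at line 4 remove [gyi] add [ozx,uqyj] -> 10 lines: rmr rwy opwi noytl ozx uqyj yjrnq yxz ojoni ndrz
Hunk 4: at line 5 remove [uqyj,yjrnq] add [ceo] -> 9 lines: rmr rwy opwi noytl ozx ceo yxz ojoni ndrz
Hunk 5: at line 4 remove [ceo,yxz] add [wwtzo,pufws,tqbzm] -> 10 lines: rmr rwy opwi noytl ozx wwtzo pufws tqbzm ojoni ndrz
Final line count: 10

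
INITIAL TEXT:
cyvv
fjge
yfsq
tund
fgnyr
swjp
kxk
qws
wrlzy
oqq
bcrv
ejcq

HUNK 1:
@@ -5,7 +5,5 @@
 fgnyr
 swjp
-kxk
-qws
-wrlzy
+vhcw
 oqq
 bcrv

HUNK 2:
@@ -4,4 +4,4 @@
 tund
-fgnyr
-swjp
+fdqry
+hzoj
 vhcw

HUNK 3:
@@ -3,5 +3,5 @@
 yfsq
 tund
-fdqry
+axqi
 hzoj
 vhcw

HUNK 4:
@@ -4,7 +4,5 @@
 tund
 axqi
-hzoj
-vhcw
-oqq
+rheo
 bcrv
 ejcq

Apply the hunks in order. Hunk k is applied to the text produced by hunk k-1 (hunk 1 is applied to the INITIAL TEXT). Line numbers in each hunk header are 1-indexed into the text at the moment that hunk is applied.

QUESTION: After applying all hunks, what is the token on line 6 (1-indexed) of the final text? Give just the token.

Answer: rheo

Derivation:
Hunk 1: at line 5 remove [kxk,qws,wrlzy] add [vhcw] -> 10 lines: cyvv fjge yfsq tund fgnyr swjp vhcw oqq bcrv ejcq
Hunk 2: at line 4 remove [fgnyr,swjp] add [fdqry,hzoj] -> 10 lines: cyvv fjge yfsq tund fdqry hzoj vhcw oqq bcrv ejcq
Hunk 3: at line 3 remove [fdqry] add [axqi] -> 10 lines: cyvv fjge yfsq tund axqi hzoj vhcw oqq bcrv ejcq
Hunk 4: at line 4 remove [hzoj,vhcw,oqq] add [rheo] -> 8 lines: cyvv fjge yfsq tund axqi rheo bcrv ejcq
Final line 6: rheo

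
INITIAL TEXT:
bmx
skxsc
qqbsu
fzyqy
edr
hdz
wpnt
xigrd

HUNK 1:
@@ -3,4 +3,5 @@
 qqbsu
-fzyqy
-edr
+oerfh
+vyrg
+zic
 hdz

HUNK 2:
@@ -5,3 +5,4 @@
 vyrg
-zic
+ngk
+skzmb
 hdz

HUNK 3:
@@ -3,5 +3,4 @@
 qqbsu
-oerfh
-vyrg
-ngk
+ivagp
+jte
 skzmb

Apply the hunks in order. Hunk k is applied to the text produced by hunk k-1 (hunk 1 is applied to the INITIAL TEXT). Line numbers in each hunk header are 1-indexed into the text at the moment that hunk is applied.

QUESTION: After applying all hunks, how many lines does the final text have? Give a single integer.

Answer: 9

Derivation:
Hunk 1: at line 3 remove [fzyqy,edr] add [oerfh,vyrg,zic] -> 9 lines: bmx skxsc qqbsu oerfh vyrg zic hdz wpnt xigrd
Hunk 2: at line 5 remove [zic] add [ngk,skzmb] -> 10 lines: bmx skxsc qqbsu oerfh vyrg ngk skzmb hdz wpnt xigrd
Hunk 3: at line 3 remove [oerfh,vyrg,ngk] add [ivagp,jte] -> 9 lines: bmx skxsc qqbsu ivagp jte skzmb hdz wpnt xigrd
Final line count: 9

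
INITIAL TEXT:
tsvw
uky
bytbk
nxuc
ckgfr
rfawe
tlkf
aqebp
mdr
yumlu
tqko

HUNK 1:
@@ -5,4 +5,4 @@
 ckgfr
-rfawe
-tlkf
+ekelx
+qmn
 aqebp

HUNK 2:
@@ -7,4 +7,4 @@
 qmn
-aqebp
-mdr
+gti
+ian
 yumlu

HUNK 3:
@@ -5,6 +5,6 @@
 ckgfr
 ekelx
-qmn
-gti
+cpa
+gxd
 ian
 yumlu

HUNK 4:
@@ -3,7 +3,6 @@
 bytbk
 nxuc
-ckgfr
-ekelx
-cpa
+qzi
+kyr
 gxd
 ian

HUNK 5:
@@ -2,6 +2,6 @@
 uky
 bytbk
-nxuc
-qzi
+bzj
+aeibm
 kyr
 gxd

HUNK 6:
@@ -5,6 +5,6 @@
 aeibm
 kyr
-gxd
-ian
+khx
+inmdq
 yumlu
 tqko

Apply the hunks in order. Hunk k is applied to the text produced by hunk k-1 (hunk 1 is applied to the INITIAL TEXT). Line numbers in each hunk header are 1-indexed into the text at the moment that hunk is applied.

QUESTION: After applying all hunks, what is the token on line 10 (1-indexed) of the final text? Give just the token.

Answer: tqko

Derivation:
Hunk 1: at line 5 remove [rfawe,tlkf] add [ekelx,qmn] -> 11 lines: tsvw uky bytbk nxuc ckgfr ekelx qmn aqebp mdr yumlu tqko
Hunk 2: at line 7 remove [aqebp,mdr] add [gti,ian] -> 11 lines: tsvw uky bytbk nxuc ckgfr ekelx qmn gti ian yumlu tqko
Hunk 3: at line 5 remove [qmn,gti] add [cpa,gxd] -> 11 lines: tsvw uky bytbk nxuc ckgfr ekelx cpa gxd ian yumlu tqko
Hunk 4: at line 3 remove [ckgfr,ekelx,cpa] add [qzi,kyr] -> 10 lines: tsvw uky bytbk nxuc qzi kyr gxd ian yumlu tqko
Hunk 5: at line 2 remove [nxuc,qzi] add [bzj,aeibm] -> 10 lines: tsvw uky bytbk bzj aeibm kyr gxd ian yumlu tqko
Hunk 6: at line 5 remove [gxd,ian] add [khx,inmdq] -> 10 lines: tsvw uky bytbk bzj aeibm kyr khx inmdq yumlu tqko
Final line 10: tqko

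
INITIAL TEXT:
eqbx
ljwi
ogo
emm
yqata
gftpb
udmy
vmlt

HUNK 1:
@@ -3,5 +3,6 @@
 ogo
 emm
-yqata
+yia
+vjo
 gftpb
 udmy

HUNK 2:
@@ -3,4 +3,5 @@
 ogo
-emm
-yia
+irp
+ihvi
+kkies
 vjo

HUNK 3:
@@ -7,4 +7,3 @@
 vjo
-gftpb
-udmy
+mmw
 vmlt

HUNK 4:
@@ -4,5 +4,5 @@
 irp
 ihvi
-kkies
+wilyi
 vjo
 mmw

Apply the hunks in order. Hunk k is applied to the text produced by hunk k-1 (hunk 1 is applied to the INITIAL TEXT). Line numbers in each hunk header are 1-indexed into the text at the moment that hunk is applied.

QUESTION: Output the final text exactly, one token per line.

Hunk 1: at line 3 remove [yqata] add [yia,vjo] -> 9 lines: eqbx ljwi ogo emm yia vjo gftpb udmy vmlt
Hunk 2: at line 3 remove [emm,yia] add [irp,ihvi,kkies] -> 10 lines: eqbx ljwi ogo irp ihvi kkies vjo gftpb udmy vmlt
Hunk 3: at line 7 remove [gftpb,udmy] add [mmw] -> 9 lines: eqbx ljwi ogo irp ihvi kkies vjo mmw vmlt
Hunk 4: at line 4 remove [kkies] add [wilyi] -> 9 lines: eqbx ljwi ogo irp ihvi wilyi vjo mmw vmlt

Answer: eqbx
ljwi
ogo
irp
ihvi
wilyi
vjo
mmw
vmlt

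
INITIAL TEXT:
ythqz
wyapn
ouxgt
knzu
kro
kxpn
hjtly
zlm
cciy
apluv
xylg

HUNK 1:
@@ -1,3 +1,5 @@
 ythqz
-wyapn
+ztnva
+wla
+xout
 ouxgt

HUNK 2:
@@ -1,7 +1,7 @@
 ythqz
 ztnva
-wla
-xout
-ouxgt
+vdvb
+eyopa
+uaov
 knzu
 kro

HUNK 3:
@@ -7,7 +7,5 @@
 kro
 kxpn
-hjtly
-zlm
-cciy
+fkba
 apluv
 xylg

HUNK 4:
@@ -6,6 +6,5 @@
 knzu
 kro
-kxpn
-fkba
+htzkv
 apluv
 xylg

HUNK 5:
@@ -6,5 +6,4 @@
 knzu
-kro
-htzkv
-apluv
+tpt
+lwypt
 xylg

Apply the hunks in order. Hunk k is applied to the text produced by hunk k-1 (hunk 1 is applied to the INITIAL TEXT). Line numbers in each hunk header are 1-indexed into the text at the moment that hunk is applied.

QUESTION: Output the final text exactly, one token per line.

Hunk 1: at line 1 remove [wyapn] add [ztnva,wla,xout] -> 13 lines: ythqz ztnva wla xout ouxgt knzu kro kxpn hjtly zlm cciy apluv xylg
Hunk 2: at line 1 remove [wla,xout,ouxgt] add [vdvb,eyopa,uaov] -> 13 lines: ythqz ztnva vdvb eyopa uaov knzu kro kxpn hjtly zlm cciy apluv xylg
Hunk 3: at line 7 remove [hjtly,zlm,cciy] add [fkba] -> 11 lines: ythqz ztnva vdvb eyopa uaov knzu kro kxpn fkba apluv xylg
Hunk 4: at line 6 remove [kxpn,fkba] add [htzkv] -> 10 lines: ythqz ztnva vdvb eyopa uaov knzu kro htzkv apluv xylg
Hunk 5: at line 6 remove [kro,htzkv,apluv] add [tpt,lwypt] -> 9 lines: ythqz ztnva vdvb eyopa uaov knzu tpt lwypt xylg

Answer: ythqz
ztnva
vdvb
eyopa
uaov
knzu
tpt
lwypt
xylg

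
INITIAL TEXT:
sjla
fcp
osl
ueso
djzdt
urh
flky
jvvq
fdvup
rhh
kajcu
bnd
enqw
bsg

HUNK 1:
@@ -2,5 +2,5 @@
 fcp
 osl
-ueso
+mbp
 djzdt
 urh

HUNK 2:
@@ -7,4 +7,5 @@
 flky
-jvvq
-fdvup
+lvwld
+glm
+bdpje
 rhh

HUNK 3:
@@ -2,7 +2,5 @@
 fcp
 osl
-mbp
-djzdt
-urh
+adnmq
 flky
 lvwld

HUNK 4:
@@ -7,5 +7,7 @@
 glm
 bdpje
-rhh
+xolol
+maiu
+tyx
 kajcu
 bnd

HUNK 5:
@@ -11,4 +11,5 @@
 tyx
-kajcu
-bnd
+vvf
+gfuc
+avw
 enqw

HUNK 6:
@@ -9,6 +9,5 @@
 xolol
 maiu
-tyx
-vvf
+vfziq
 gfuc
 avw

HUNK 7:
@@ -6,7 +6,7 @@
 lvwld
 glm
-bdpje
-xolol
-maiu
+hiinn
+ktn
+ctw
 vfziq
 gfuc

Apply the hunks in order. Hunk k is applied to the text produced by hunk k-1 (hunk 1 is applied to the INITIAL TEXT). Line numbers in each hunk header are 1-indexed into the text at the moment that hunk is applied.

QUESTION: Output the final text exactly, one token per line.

Hunk 1: at line 2 remove [ueso] add [mbp] -> 14 lines: sjla fcp osl mbp djzdt urh flky jvvq fdvup rhh kajcu bnd enqw bsg
Hunk 2: at line 7 remove [jvvq,fdvup] add [lvwld,glm,bdpje] -> 15 lines: sjla fcp osl mbp djzdt urh flky lvwld glm bdpje rhh kajcu bnd enqw bsg
Hunk 3: at line 2 remove [mbp,djzdt,urh] add [adnmq] -> 13 lines: sjla fcp osl adnmq flky lvwld glm bdpje rhh kajcu bnd enqw bsg
Hunk 4: at line 7 remove [rhh] add [xolol,maiu,tyx] -> 15 lines: sjla fcp osl adnmq flky lvwld glm bdpje xolol maiu tyx kajcu bnd enqw bsg
Hunk 5: at line 11 remove [kajcu,bnd] add [vvf,gfuc,avw] -> 16 lines: sjla fcp osl adnmq flky lvwld glm bdpje xolol maiu tyx vvf gfuc avw enqw bsg
Hunk 6: at line 9 remove [tyx,vvf] add [vfziq] -> 15 lines: sjla fcp osl adnmq flky lvwld glm bdpje xolol maiu vfziq gfuc avw enqw bsg
Hunk 7: at line 6 remove [bdpje,xolol,maiu] add [hiinn,ktn,ctw] -> 15 lines: sjla fcp osl adnmq flky lvwld glm hiinn ktn ctw vfziq gfuc avw enqw bsg

Answer: sjla
fcp
osl
adnmq
flky
lvwld
glm
hiinn
ktn
ctw
vfziq
gfuc
avw
enqw
bsg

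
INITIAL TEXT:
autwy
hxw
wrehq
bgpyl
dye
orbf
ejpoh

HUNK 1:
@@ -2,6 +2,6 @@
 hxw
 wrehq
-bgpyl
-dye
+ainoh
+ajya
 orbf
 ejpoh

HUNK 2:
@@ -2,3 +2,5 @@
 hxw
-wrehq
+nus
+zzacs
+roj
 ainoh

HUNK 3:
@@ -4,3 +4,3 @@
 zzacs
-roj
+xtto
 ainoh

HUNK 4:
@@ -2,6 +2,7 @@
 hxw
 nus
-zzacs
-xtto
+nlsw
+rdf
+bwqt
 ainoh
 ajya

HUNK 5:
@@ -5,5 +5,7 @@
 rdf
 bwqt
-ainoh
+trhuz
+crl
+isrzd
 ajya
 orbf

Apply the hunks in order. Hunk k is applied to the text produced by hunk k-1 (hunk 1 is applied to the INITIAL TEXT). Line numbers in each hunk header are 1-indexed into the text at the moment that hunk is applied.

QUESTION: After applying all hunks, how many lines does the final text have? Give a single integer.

Answer: 12

Derivation:
Hunk 1: at line 2 remove [bgpyl,dye] add [ainoh,ajya] -> 7 lines: autwy hxw wrehq ainoh ajya orbf ejpoh
Hunk 2: at line 2 remove [wrehq] add [nus,zzacs,roj] -> 9 lines: autwy hxw nus zzacs roj ainoh ajya orbf ejpoh
Hunk 3: at line 4 remove [roj] add [xtto] -> 9 lines: autwy hxw nus zzacs xtto ainoh ajya orbf ejpoh
Hunk 4: at line 2 remove [zzacs,xtto] add [nlsw,rdf,bwqt] -> 10 lines: autwy hxw nus nlsw rdf bwqt ainoh ajya orbf ejpoh
Hunk 5: at line 5 remove [ainoh] add [trhuz,crl,isrzd] -> 12 lines: autwy hxw nus nlsw rdf bwqt trhuz crl isrzd ajya orbf ejpoh
Final line count: 12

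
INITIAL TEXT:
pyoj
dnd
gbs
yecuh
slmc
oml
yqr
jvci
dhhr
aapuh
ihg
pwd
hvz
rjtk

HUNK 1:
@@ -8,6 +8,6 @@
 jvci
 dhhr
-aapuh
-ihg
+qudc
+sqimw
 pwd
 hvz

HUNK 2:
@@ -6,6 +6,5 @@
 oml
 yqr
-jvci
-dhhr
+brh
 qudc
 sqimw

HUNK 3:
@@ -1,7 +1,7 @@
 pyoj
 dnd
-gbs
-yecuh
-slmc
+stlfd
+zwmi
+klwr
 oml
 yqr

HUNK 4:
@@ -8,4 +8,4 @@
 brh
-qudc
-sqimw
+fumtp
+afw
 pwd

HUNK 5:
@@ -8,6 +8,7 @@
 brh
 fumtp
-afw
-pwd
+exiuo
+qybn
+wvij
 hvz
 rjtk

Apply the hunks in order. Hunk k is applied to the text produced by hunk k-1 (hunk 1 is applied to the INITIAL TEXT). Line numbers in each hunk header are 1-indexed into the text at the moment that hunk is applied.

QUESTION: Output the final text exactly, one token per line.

Answer: pyoj
dnd
stlfd
zwmi
klwr
oml
yqr
brh
fumtp
exiuo
qybn
wvij
hvz
rjtk

Derivation:
Hunk 1: at line 8 remove [aapuh,ihg] add [qudc,sqimw] -> 14 lines: pyoj dnd gbs yecuh slmc oml yqr jvci dhhr qudc sqimw pwd hvz rjtk
Hunk 2: at line 6 remove [jvci,dhhr] add [brh] -> 13 lines: pyoj dnd gbs yecuh slmc oml yqr brh qudc sqimw pwd hvz rjtk
Hunk 3: at line 1 remove [gbs,yecuh,slmc] add [stlfd,zwmi,klwr] -> 13 lines: pyoj dnd stlfd zwmi klwr oml yqr brh qudc sqimw pwd hvz rjtk
Hunk 4: at line 8 remove [qudc,sqimw] add [fumtp,afw] -> 13 lines: pyoj dnd stlfd zwmi klwr oml yqr brh fumtp afw pwd hvz rjtk
Hunk 5: at line 8 remove [afw,pwd] add [exiuo,qybn,wvij] -> 14 lines: pyoj dnd stlfd zwmi klwr oml yqr brh fumtp exiuo qybn wvij hvz rjtk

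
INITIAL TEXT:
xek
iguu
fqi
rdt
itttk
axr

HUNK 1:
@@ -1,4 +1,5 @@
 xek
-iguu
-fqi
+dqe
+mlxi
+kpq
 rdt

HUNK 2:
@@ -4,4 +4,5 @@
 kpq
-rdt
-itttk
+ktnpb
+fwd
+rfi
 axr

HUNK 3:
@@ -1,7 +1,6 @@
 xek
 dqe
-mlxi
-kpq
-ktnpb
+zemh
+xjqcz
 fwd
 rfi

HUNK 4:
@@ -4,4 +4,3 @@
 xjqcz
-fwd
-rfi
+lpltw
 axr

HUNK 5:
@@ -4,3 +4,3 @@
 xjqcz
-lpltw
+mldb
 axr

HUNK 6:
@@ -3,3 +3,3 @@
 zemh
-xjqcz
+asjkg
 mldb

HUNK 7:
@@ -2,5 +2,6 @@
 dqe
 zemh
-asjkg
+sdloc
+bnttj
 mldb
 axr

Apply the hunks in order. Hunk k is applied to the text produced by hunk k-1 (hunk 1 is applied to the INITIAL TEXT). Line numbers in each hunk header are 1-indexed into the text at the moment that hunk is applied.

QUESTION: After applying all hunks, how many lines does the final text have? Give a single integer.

Hunk 1: at line 1 remove [iguu,fqi] add [dqe,mlxi,kpq] -> 7 lines: xek dqe mlxi kpq rdt itttk axr
Hunk 2: at line 4 remove [rdt,itttk] add [ktnpb,fwd,rfi] -> 8 lines: xek dqe mlxi kpq ktnpb fwd rfi axr
Hunk 3: at line 1 remove [mlxi,kpq,ktnpb] add [zemh,xjqcz] -> 7 lines: xek dqe zemh xjqcz fwd rfi axr
Hunk 4: at line 4 remove [fwd,rfi] add [lpltw] -> 6 lines: xek dqe zemh xjqcz lpltw axr
Hunk 5: at line 4 remove [lpltw] add [mldb] -> 6 lines: xek dqe zemh xjqcz mldb axr
Hunk 6: at line 3 remove [xjqcz] add [asjkg] -> 6 lines: xek dqe zemh asjkg mldb axr
Hunk 7: at line 2 remove [asjkg] add [sdloc,bnttj] -> 7 lines: xek dqe zemh sdloc bnttj mldb axr
Final line count: 7

Answer: 7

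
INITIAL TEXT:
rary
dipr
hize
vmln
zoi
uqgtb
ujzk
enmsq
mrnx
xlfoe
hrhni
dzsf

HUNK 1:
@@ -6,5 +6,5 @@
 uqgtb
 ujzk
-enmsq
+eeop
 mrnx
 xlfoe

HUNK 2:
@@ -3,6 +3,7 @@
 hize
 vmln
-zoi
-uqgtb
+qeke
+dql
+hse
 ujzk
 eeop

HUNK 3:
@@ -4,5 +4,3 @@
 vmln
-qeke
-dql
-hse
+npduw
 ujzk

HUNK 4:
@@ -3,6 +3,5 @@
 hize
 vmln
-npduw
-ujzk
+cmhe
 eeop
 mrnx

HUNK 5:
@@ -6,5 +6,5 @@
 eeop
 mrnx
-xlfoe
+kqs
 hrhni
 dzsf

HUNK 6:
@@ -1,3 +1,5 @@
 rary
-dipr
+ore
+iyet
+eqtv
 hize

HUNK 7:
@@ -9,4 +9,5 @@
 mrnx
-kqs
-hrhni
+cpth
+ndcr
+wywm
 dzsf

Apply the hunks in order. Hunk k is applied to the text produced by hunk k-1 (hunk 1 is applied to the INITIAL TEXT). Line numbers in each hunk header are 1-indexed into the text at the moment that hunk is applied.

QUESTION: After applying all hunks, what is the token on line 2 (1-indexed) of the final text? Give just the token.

Hunk 1: at line 6 remove [enmsq] add [eeop] -> 12 lines: rary dipr hize vmln zoi uqgtb ujzk eeop mrnx xlfoe hrhni dzsf
Hunk 2: at line 3 remove [zoi,uqgtb] add [qeke,dql,hse] -> 13 lines: rary dipr hize vmln qeke dql hse ujzk eeop mrnx xlfoe hrhni dzsf
Hunk 3: at line 4 remove [qeke,dql,hse] add [npduw] -> 11 lines: rary dipr hize vmln npduw ujzk eeop mrnx xlfoe hrhni dzsf
Hunk 4: at line 3 remove [npduw,ujzk] add [cmhe] -> 10 lines: rary dipr hize vmln cmhe eeop mrnx xlfoe hrhni dzsf
Hunk 5: at line 6 remove [xlfoe] add [kqs] -> 10 lines: rary dipr hize vmln cmhe eeop mrnx kqs hrhni dzsf
Hunk 6: at line 1 remove [dipr] add [ore,iyet,eqtv] -> 12 lines: rary ore iyet eqtv hize vmln cmhe eeop mrnx kqs hrhni dzsf
Hunk 7: at line 9 remove [kqs,hrhni] add [cpth,ndcr,wywm] -> 13 lines: rary ore iyet eqtv hize vmln cmhe eeop mrnx cpth ndcr wywm dzsf
Final line 2: ore

Answer: ore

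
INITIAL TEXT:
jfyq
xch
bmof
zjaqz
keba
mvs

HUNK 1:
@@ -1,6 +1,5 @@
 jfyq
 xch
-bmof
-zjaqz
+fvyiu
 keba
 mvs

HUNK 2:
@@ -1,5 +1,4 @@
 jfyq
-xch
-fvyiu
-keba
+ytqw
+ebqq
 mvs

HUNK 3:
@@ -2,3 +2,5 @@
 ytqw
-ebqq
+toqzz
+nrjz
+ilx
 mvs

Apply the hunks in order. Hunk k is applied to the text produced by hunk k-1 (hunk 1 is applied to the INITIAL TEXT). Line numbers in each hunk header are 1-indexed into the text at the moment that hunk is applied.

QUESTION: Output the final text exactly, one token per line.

Hunk 1: at line 1 remove [bmof,zjaqz] add [fvyiu] -> 5 lines: jfyq xch fvyiu keba mvs
Hunk 2: at line 1 remove [xch,fvyiu,keba] add [ytqw,ebqq] -> 4 lines: jfyq ytqw ebqq mvs
Hunk 3: at line 2 remove [ebqq] add [toqzz,nrjz,ilx] -> 6 lines: jfyq ytqw toqzz nrjz ilx mvs

Answer: jfyq
ytqw
toqzz
nrjz
ilx
mvs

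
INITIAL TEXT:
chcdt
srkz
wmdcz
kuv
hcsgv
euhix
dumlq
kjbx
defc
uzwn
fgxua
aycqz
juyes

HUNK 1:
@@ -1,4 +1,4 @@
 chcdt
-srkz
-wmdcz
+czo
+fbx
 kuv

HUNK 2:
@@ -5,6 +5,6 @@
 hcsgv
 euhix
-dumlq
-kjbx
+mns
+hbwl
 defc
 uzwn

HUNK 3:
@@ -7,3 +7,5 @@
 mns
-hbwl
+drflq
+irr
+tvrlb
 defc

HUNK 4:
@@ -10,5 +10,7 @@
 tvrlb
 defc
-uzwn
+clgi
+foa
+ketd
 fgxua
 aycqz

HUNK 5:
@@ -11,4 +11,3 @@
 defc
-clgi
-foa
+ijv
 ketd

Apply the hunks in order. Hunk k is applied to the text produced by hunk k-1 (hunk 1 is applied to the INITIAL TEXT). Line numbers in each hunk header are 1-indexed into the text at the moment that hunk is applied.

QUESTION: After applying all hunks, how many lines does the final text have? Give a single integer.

Answer: 16

Derivation:
Hunk 1: at line 1 remove [srkz,wmdcz] add [czo,fbx] -> 13 lines: chcdt czo fbx kuv hcsgv euhix dumlq kjbx defc uzwn fgxua aycqz juyes
Hunk 2: at line 5 remove [dumlq,kjbx] add [mns,hbwl] -> 13 lines: chcdt czo fbx kuv hcsgv euhix mns hbwl defc uzwn fgxua aycqz juyes
Hunk 3: at line 7 remove [hbwl] add [drflq,irr,tvrlb] -> 15 lines: chcdt czo fbx kuv hcsgv euhix mns drflq irr tvrlb defc uzwn fgxua aycqz juyes
Hunk 4: at line 10 remove [uzwn] add [clgi,foa,ketd] -> 17 lines: chcdt czo fbx kuv hcsgv euhix mns drflq irr tvrlb defc clgi foa ketd fgxua aycqz juyes
Hunk 5: at line 11 remove [clgi,foa] add [ijv] -> 16 lines: chcdt czo fbx kuv hcsgv euhix mns drflq irr tvrlb defc ijv ketd fgxua aycqz juyes
Final line count: 16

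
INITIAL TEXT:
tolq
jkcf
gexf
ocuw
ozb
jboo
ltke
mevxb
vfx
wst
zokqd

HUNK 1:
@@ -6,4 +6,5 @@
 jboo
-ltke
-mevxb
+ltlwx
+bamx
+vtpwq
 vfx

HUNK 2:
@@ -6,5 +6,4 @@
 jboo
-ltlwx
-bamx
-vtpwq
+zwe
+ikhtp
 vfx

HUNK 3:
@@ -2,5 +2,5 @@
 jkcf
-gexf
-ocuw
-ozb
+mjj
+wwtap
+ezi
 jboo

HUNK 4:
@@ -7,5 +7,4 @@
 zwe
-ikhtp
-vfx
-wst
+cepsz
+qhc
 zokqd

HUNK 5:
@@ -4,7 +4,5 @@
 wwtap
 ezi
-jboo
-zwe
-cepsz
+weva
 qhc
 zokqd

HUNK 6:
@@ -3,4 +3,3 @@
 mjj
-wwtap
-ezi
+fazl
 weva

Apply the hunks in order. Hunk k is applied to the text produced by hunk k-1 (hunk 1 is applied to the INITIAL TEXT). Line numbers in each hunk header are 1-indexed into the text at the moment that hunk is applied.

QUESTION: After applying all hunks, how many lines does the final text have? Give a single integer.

Hunk 1: at line 6 remove [ltke,mevxb] add [ltlwx,bamx,vtpwq] -> 12 lines: tolq jkcf gexf ocuw ozb jboo ltlwx bamx vtpwq vfx wst zokqd
Hunk 2: at line 6 remove [ltlwx,bamx,vtpwq] add [zwe,ikhtp] -> 11 lines: tolq jkcf gexf ocuw ozb jboo zwe ikhtp vfx wst zokqd
Hunk 3: at line 2 remove [gexf,ocuw,ozb] add [mjj,wwtap,ezi] -> 11 lines: tolq jkcf mjj wwtap ezi jboo zwe ikhtp vfx wst zokqd
Hunk 4: at line 7 remove [ikhtp,vfx,wst] add [cepsz,qhc] -> 10 lines: tolq jkcf mjj wwtap ezi jboo zwe cepsz qhc zokqd
Hunk 5: at line 4 remove [jboo,zwe,cepsz] add [weva] -> 8 lines: tolq jkcf mjj wwtap ezi weva qhc zokqd
Hunk 6: at line 3 remove [wwtap,ezi] add [fazl] -> 7 lines: tolq jkcf mjj fazl weva qhc zokqd
Final line count: 7

Answer: 7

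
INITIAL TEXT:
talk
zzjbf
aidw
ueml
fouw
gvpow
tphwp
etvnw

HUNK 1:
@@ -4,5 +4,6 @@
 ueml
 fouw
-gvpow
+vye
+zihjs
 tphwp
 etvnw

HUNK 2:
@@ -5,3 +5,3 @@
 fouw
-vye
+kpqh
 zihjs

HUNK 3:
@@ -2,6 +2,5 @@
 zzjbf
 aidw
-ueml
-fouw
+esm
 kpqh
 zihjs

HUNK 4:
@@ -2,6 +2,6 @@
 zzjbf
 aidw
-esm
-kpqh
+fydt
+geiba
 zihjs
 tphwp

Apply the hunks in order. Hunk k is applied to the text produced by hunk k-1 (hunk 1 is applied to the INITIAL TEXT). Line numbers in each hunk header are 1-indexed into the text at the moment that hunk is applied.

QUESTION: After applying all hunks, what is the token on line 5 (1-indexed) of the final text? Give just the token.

Answer: geiba

Derivation:
Hunk 1: at line 4 remove [gvpow] add [vye,zihjs] -> 9 lines: talk zzjbf aidw ueml fouw vye zihjs tphwp etvnw
Hunk 2: at line 5 remove [vye] add [kpqh] -> 9 lines: talk zzjbf aidw ueml fouw kpqh zihjs tphwp etvnw
Hunk 3: at line 2 remove [ueml,fouw] add [esm] -> 8 lines: talk zzjbf aidw esm kpqh zihjs tphwp etvnw
Hunk 4: at line 2 remove [esm,kpqh] add [fydt,geiba] -> 8 lines: talk zzjbf aidw fydt geiba zihjs tphwp etvnw
Final line 5: geiba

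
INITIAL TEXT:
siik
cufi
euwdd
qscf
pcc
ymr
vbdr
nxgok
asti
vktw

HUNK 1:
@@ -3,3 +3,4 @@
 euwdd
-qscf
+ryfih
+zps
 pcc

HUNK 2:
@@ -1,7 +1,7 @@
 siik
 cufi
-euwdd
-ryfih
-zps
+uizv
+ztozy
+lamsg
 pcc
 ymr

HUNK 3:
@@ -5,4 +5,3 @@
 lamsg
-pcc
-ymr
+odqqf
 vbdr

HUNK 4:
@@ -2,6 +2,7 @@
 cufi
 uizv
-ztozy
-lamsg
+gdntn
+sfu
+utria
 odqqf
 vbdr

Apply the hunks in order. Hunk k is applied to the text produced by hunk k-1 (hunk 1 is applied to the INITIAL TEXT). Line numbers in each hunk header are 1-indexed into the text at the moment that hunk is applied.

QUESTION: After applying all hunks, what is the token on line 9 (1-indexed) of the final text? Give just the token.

Answer: nxgok

Derivation:
Hunk 1: at line 3 remove [qscf] add [ryfih,zps] -> 11 lines: siik cufi euwdd ryfih zps pcc ymr vbdr nxgok asti vktw
Hunk 2: at line 1 remove [euwdd,ryfih,zps] add [uizv,ztozy,lamsg] -> 11 lines: siik cufi uizv ztozy lamsg pcc ymr vbdr nxgok asti vktw
Hunk 3: at line 5 remove [pcc,ymr] add [odqqf] -> 10 lines: siik cufi uizv ztozy lamsg odqqf vbdr nxgok asti vktw
Hunk 4: at line 2 remove [ztozy,lamsg] add [gdntn,sfu,utria] -> 11 lines: siik cufi uizv gdntn sfu utria odqqf vbdr nxgok asti vktw
Final line 9: nxgok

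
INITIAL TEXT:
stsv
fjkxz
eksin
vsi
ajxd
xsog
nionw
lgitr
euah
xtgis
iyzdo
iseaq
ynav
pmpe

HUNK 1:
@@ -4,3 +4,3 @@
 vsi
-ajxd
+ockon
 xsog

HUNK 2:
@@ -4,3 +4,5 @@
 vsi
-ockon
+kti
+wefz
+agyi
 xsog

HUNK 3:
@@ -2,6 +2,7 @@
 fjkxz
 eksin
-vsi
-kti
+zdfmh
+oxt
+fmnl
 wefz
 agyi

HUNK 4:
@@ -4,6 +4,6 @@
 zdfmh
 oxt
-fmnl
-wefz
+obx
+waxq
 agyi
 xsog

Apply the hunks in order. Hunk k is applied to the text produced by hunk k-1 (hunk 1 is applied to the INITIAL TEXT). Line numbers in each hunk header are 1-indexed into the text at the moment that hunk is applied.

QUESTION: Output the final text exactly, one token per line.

Answer: stsv
fjkxz
eksin
zdfmh
oxt
obx
waxq
agyi
xsog
nionw
lgitr
euah
xtgis
iyzdo
iseaq
ynav
pmpe

Derivation:
Hunk 1: at line 4 remove [ajxd] add [ockon] -> 14 lines: stsv fjkxz eksin vsi ockon xsog nionw lgitr euah xtgis iyzdo iseaq ynav pmpe
Hunk 2: at line 4 remove [ockon] add [kti,wefz,agyi] -> 16 lines: stsv fjkxz eksin vsi kti wefz agyi xsog nionw lgitr euah xtgis iyzdo iseaq ynav pmpe
Hunk 3: at line 2 remove [vsi,kti] add [zdfmh,oxt,fmnl] -> 17 lines: stsv fjkxz eksin zdfmh oxt fmnl wefz agyi xsog nionw lgitr euah xtgis iyzdo iseaq ynav pmpe
Hunk 4: at line 4 remove [fmnl,wefz] add [obx,waxq] -> 17 lines: stsv fjkxz eksin zdfmh oxt obx waxq agyi xsog nionw lgitr euah xtgis iyzdo iseaq ynav pmpe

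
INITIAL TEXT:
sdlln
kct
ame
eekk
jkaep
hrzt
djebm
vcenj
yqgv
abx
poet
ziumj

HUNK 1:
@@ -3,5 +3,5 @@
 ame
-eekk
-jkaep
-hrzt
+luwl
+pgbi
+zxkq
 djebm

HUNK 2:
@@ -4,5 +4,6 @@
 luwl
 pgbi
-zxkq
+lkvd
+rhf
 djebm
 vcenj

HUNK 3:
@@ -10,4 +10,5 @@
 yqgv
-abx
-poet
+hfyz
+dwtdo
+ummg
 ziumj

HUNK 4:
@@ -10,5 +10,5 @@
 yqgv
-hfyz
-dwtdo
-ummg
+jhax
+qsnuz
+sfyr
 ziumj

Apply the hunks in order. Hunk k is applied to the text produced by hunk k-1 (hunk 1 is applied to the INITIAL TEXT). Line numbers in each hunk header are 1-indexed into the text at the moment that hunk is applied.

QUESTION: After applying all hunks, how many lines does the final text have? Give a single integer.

Hunk 1: at line 3 remove [eekk,jkaep,hrzt] add [luwl,pgbi,zxkq] -> 12 lines: sdlln kct ame luwl pgbi zxkq djebm vcenj yqgv abx poet ziumj
Hunk 2: at line 4 remove [zxkq] add [lkvd,rhf] -> 13 lines: sdlln kct ame luwl pgbi lkvd rhf djebm vcenj yqgv abx poet ziumj
Hunk 3: at line 10 remove [abx,poet] add [hfyz,dwtdo,ummg] -> 14 lines: sdlln kct ame luwl pgbi lkvd rhf djebm vcenj yqgv hfyz dwtdo ummg ziumj
Hunk 4: at line 10 remove [hfyz,dwtdo,ummg] add [jhax,qsnuz,sfyr] -> 14 lines: sdlln kct ame luwl pgbi lkvd rhf djebm vcenj yqgv jhax qsnuz sfyr ziumj
Final line count: 14

Answer: 14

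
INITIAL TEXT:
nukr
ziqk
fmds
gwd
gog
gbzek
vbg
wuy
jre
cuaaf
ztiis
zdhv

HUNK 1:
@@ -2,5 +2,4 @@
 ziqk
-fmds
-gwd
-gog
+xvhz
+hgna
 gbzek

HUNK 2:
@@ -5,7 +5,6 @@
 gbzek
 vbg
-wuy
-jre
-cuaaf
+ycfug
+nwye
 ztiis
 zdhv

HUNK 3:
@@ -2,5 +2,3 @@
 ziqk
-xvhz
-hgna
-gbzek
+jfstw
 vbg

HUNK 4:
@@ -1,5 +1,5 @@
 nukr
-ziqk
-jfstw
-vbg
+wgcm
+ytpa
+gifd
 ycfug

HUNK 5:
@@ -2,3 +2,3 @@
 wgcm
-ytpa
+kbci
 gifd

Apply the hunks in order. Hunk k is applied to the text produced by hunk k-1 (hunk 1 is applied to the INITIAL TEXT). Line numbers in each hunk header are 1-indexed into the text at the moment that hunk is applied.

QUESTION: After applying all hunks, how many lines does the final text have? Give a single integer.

Hunk 1: at line 2 remove [fmds,gwd,gog] add [xvhz,hgna] -> 11 lines: nukr ziqk xvhz hgna gbzek vbg wuy jre cuaaf ztiis zdhv
Hunk 2: at line 5 remove [wuy,jre,cuaaf] add [ycfug,nwye] -> 10 lines: nukr ziqk xvhz hgna gbzek vbg ycfug nwye ztiis zdhv
Hunk 3: at line 2 remove [xvhz,hgna,gbzek] add [jfstw] -> 8 lines: nukr ziqk jfstw vbg ycfug nwye ztiis zdhv
Hunk 4: at line 1 remove [ziqk,jfstw,vbg] add [wgcm,ytpa,gifd] -> 8 lines: nukr wgcm ytpa gifd ycfug nwye ztiis zdhv
Hunk 5: at line 2 remove [ytpa] add [kbci] -> 8 lines: nukr wgcm kbci gifd ycfug nwye ztiis zdhv
Final line count: 8

Answer: 8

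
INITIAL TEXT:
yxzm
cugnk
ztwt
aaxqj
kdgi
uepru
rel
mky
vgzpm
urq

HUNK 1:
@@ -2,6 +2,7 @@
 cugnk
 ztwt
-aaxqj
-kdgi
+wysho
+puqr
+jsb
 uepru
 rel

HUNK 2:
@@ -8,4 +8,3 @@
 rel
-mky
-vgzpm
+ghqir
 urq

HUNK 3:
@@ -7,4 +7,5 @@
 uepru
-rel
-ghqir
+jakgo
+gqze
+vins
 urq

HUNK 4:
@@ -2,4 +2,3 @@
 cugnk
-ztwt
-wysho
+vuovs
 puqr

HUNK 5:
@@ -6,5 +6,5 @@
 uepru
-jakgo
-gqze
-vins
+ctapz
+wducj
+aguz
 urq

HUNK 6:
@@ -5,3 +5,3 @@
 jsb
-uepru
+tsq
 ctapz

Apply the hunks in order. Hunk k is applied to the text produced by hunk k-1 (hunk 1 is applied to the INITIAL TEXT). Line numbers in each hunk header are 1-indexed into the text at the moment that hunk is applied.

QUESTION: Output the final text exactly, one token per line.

Hunk 1: at line 2 remove [aaxqj,kdgi] add [wysho,puqr,jsb] -> 11 lines: yxzm cugnk ztwt wysho puqr jsb uepru rel mky vgzpm urq
Hunk 2: at line 8 remove [mky,vgzpm] add [ghqir] -> 10 lines: yxzm cugnk ztwt wysho puqr jsb uepru rel ghqir urq
Hunk 3: at line 7 remove [rel,ghqir] add [jakgo,gqze,vins] -> 11 lines: yxzm cugnk ztwt wysho puqr jsb uepru jakgo gqze vins urq
Hunk 4: at line 2 remove [ztwt,wysho] add [vuovs] -> 10 lines: yxzm cugnk vuovs puqr jsb uepru jakgo gqze vins urq
Hunk 5: at line 6 remove [jakgo,gqze,vins] add [ctapz,wducj,aguz] -> 10 lines: yxzm cugnk vuovs puqr jsb uepru ctapz wducj aguz urq
Hunk 6: at line 5 remove [uepru] add [tsq] -> 10 lines: yxzm cugnk vuovs puqr jsb tsq ctapz wducj aguz urq

Answer: yxzm
cugnk
vuovs
puqr
jsb
tsq
ctapz
wducj
aguz
urq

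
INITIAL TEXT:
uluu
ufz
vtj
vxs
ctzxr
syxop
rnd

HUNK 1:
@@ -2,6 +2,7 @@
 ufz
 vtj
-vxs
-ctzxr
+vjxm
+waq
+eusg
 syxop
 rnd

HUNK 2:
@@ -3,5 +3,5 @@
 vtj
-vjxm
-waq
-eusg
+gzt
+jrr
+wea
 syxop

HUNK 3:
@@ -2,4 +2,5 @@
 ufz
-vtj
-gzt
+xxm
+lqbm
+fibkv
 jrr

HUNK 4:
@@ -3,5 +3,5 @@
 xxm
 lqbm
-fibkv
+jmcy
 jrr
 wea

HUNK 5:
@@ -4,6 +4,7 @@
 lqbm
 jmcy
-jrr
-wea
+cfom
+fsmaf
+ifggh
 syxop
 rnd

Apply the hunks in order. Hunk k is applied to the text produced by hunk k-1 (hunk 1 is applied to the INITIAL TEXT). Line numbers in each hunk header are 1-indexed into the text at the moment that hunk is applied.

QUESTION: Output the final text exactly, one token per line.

Answer: uluu
ufz
xxm
lqbm
jmcy
cfom
fsmaf
ifggh
syxop
rnd

Derivation:
Hunk 1: at line 2 remove [vxs,ctzxr] add [vjxm,waq,eusg] -> 8 lines: uluu ufz vtj vjxm waq eusg syxop rnd
Hunk 2: at line 3 remove [vjxm,waq,eusg] add [gzt,jrr,wea] -> 8 lines: uluu ufz vtj gzt jrr wea syxop rnd
Hunk 3: at line 2 remove [vtj,gzt] add [xxm,lqbm,fibkv] -> 9 lines: uluu ufz xxm lqbm fibkv jrr wea syxop rnd
Hunk 4: at line 3 remove [fibkv] add [jmcy] -> 9 lines: uluu ufz xxm lqbm jmcy jrr wea syxop rnd
Hunk 5: at line 4 remove [jrr,wea] add [cfom,fsmaf,ifggh] -> 10 lines: uluu ufz xxm lqbm jmcy cfom fsmaf ifggh syxop rnd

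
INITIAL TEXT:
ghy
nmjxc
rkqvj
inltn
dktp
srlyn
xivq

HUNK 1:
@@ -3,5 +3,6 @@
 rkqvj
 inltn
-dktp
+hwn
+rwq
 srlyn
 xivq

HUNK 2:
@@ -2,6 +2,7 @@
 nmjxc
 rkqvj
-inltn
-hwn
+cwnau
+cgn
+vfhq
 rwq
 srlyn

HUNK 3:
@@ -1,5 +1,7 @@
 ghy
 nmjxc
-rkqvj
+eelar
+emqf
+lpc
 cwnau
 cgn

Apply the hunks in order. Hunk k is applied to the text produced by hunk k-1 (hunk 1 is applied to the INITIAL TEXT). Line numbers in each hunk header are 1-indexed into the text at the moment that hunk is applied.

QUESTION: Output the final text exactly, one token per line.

Answer: ghy
nmjxc
eelar
emqf
lpc
cwnau
cgn
vfhq
rwq
srlyn
xivq

Derivation:
Hunk 1: at line 3 remove [dktp] add [hwn,rwq] -> 8 lines: ghy nmjxc rkqvj inltn hwn rwq srlyn xivq
Hunk 2: at line 2 remove [inltn,hwn] add [cwnau,cgn,vfhq] -> 9 lines: ghy nmjxc rkqvj cwnau cgn vfhq rwq srlyn xivq
Hunk 3: at line 1 remove [rkqvj] add [eelar,emqf,lpc] -> 11 lines: ghy nmjxc eelar emqf lpc cwnau cgn vfhq rwq srlyn xivq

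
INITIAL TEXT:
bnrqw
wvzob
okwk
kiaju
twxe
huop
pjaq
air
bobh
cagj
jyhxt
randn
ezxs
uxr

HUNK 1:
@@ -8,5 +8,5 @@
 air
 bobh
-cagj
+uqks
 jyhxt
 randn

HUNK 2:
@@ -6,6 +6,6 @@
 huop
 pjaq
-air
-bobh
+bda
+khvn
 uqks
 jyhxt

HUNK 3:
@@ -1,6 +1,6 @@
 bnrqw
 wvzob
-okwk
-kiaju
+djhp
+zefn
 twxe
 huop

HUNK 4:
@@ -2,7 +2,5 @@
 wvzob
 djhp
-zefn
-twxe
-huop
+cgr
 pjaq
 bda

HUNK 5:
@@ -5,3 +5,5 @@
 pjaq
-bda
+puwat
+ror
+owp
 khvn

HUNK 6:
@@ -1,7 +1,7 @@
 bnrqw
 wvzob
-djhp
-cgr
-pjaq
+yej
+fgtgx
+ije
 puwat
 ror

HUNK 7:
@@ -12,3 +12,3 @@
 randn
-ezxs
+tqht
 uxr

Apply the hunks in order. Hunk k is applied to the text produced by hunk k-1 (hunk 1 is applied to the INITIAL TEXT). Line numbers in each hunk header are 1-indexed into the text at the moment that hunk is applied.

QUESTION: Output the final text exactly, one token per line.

Answer: bnrqw
wvzob
yej
fgtgx
ije
puwat
ror
owp
khvn
uqks
jyhxt
randn
tqht
uxr

Derivation:
Hunk 1: at line 8 remove [cagj] add [uqks] -> 14 lines: bnrqw wvzob okwk kiaju twxe huop pjaq air bobh uqks jyhxt randn ezxs uxr
Hunk 2: at line 6 remove [air,bobh] add [bda,khvn] -> 14 lines: bnrqw wvzob okwk kiaju twxe huop pjaq bda khvn uqks jyhxt randn ezxs uxr
Hunk 3: at line 1 remove [okwk,kiaju] add [djhp,zefn] -> 14 lines: bnrqw wvzob djhp zefn twxe huop pjaq bda khvn uqks jyhxt randn ezxs uxr
Hunk 4: at line 2 remove [zefn,twxe,huop] add [cgr] -> 12 lines: bnrqw wvzob djhp cgr pjaq bda khvn uqks jyhxt randn ezxs uxr
Hunk 5: at line 5 remove [bda] add [puwat,ror,owp] -> 14 lines: bnrqw wvzob djhp cgr pjaq puwat ror owp khvn uqks jyhxt randn ezxs uxr
Hunk 6: at line 1 remove [djhp,cgr,pjaq] add [yej,fgtgx,ije] -> 14 lines: bnrqw wvzob yej fgtgx ije puwat ror owp khvn uqks jyhxt randn ezxs uxr
Hunk 7: at line 12 remove [ezxs] add [tqht] -> 14 lines: bnrqw wvzob yej fgtgx ije puwat ror owp khvn uqks jyhxt randn tqht uxr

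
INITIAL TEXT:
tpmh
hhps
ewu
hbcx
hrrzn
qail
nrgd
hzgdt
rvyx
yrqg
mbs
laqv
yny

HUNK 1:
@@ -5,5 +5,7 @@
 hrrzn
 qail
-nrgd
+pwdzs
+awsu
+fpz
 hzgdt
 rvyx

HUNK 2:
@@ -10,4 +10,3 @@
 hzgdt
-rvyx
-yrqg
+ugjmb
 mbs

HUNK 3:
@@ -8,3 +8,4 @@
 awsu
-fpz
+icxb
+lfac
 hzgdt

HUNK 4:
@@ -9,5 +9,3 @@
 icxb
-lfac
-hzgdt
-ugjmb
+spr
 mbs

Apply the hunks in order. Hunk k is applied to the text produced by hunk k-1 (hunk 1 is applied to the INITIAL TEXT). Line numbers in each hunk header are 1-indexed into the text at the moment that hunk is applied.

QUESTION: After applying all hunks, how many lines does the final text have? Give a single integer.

Hunk 1: at line 5 remove [nrgd] add [pwdzs,awsu,fpz] -> 15 lines: tpmh hhps ewu hbcx hrrzn qail pwdzs awsu fpz hzgdt rvyx yrqg mbs laqv yny
Hunk 2: at line 10 remove [rvyx,yrqg] add [ugjmb] -> 14 lines: tpmh hhps ewu hbcx hrrzn qail pwdzs awsu fpz hzgdt ugjmb mbs laqv yny
Hunk 3: at line 8 remove [fpz] add [icxb,lfac] -> 15 lines: tpmh hhps ewu hbcx hrrzn qail pwdzs awsu icxb lfac hzgdt ugjmb mbs laqv yny
Hunk 4: at line 9 remove [lfac,hzgdt,ugjmb] add [spr] -> 13 lines: tpmh hhps ewu hbcx hrrzn qail pwdzs awsu icxb spr mbs laqv yny
Final line count: 13

Answer: 13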